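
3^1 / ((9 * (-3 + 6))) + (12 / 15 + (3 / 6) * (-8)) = -139 / 45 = -3.09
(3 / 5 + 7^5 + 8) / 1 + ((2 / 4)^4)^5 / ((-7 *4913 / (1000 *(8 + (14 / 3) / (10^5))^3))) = 16815.60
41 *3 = 123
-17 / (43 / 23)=-391 / 43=-9.09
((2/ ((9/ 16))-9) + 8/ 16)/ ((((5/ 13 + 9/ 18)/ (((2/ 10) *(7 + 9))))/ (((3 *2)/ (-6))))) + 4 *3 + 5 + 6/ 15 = 36521/ 1035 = 35.29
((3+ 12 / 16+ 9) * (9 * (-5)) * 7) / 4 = -16065 / 16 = -1004.06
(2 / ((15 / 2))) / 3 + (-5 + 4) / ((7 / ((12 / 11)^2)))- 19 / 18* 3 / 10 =-60647 / 152460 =-0.40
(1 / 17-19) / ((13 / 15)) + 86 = 14176 / 221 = 64.14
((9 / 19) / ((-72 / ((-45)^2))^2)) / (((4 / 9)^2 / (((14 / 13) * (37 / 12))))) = 3186185625 / 505856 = 6298.60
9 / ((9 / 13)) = 13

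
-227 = -227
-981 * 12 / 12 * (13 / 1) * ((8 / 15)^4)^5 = -1633689772027902164992 / 36947297000885009765625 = -0.04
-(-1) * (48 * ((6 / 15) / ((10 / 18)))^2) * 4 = 62208 / 625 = 99.53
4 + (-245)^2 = 60029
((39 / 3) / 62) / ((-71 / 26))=-169 / 2201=-0.08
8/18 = 4/9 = 0.44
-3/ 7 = -0.43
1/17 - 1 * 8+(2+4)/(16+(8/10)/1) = -1805/238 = -7.58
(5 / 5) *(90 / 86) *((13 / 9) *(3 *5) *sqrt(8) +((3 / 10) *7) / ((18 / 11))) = 231 / 172 +1950 *sqrt(2) / 43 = 65.48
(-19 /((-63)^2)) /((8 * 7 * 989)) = -19 /219819096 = -0.00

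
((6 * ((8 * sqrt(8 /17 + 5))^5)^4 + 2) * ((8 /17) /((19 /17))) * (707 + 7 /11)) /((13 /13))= 20848426841539019829011900916502391262967424 /421342725193841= 49480922761743633475462890000.00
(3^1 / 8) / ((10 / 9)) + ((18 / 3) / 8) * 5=327 / 80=4.09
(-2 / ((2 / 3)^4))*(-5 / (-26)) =-405 / 208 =-1.95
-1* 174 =-174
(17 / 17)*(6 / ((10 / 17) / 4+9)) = 204 / 311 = 0.66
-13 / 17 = -0.76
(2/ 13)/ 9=2/ 117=0.02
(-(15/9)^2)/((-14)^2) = -25/1764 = -0.01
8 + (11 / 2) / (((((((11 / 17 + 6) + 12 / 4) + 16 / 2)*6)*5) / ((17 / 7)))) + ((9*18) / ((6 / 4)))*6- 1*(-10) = 83919179 / 126000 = 666.03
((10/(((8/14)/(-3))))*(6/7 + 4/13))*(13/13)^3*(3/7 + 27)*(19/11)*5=-14500800/1001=-14486.31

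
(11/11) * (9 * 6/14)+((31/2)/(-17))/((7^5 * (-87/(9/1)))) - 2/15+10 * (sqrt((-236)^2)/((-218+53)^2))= 343832546867/90232917390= 3.81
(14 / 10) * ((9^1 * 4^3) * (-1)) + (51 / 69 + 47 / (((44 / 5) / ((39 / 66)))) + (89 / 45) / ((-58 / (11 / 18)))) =-802.53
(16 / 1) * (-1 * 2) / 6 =-16 / 3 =-5.33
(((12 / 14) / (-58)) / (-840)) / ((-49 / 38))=-19 / 1392580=-0.00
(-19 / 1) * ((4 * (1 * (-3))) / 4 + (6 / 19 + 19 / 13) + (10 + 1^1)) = -2415 / 13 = -185.77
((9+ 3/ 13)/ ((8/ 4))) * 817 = 49020/ 13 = 3770.77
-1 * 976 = -976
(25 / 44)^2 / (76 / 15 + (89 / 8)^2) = 37500 / 14965159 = 0.00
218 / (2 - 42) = -109 / 20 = -5.45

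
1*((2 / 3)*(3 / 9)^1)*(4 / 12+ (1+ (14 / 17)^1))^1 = 220 / 459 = 0.48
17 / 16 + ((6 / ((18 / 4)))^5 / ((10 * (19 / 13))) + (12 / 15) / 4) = 572813 / 369360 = 1.55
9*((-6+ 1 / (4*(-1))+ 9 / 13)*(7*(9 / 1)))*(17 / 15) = -928557 / 260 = -3571.37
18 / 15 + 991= 4961 / 5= 992.20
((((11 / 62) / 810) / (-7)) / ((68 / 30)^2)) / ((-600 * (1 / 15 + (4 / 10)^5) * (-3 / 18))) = -6875 / 8681486016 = -0.00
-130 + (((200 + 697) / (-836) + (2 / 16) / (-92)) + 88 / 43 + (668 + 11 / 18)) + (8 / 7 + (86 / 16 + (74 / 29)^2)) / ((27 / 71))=603316311970973 / 1051357351968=573.85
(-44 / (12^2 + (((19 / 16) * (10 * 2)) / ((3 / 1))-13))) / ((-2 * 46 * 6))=22 / 38341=0.00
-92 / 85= -1.08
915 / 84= 305 / 28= 10.89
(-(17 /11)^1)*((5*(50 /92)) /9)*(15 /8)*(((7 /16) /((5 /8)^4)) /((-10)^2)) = -476 /18975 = -0.03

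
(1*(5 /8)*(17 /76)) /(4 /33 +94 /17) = 9537 /385472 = 0.02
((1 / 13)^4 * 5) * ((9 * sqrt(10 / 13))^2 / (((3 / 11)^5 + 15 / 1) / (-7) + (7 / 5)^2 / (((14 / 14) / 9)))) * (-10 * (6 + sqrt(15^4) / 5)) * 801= -2220444360337500 / 7722262088021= -287.54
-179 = -179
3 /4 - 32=-125 /4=-31.25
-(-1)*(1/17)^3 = 1/4913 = 0.00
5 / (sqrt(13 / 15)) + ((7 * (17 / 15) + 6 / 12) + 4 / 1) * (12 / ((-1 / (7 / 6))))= -2611 / 15 + 5 * sqrt(195) / 13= -168.70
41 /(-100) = -41 /100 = -0.41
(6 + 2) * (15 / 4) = 30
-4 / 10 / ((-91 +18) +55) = 1 / 45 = 0.02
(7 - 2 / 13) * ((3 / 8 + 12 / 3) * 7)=21805 / 104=209.66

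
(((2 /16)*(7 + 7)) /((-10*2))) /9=-7 /720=-0.01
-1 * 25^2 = -625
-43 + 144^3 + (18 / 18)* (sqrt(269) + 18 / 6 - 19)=sqrt(269) + 2985925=2985941.40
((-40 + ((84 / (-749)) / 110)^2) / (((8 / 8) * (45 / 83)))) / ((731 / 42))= -1609752256168 / 379753312125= -4.24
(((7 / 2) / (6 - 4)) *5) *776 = 6790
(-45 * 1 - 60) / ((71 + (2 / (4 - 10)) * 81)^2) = -105 / 1936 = -0.05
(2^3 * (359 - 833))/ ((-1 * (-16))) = -237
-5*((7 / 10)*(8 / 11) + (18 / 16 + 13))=-6439 / 88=-73.17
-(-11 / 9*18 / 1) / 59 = 22 / 59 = 0.37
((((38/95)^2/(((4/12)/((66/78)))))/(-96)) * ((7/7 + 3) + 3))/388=-77/1008800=-0.00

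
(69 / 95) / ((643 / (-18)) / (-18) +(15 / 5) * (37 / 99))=245916 / 1051555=0.23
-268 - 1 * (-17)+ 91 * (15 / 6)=-47 / 2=-23.50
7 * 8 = 56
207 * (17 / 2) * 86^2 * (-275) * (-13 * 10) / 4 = 116306029125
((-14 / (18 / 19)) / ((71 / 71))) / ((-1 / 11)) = 1463 / 9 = 162.56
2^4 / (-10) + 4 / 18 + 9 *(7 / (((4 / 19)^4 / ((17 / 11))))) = 6280646003 / 126720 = 49563.18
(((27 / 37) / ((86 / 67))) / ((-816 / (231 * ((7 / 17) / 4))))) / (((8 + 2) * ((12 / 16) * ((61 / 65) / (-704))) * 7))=6639633 / 28047739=0.24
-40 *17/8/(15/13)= -221/3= -73.67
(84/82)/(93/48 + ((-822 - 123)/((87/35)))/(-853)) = 16623264/38673127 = 0.43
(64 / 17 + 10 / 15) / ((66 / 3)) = 113 / 561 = 0.20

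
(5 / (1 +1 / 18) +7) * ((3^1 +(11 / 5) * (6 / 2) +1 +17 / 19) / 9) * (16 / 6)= 649376 / 16245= 39.97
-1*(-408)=408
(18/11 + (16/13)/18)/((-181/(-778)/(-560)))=-955881920/232947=-4103.43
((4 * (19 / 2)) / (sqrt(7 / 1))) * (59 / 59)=38 * sqrt(7) / 7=14.36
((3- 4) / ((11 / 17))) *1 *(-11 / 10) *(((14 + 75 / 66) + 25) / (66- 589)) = -15011 / 115060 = -0.13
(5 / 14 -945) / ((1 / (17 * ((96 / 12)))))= -899300 / 7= -128471.43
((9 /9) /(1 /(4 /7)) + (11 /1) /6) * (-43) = -103.40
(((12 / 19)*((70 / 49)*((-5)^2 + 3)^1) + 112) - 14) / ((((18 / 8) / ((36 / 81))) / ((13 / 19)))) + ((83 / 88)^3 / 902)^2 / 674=124056416013051846812558833 / 7446654856873857068826624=16.66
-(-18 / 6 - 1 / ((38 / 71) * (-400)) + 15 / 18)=98587 / 45600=2.16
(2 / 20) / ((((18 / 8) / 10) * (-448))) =-0.00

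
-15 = -15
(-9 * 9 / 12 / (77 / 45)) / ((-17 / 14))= 1215 / 374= 3.25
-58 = -58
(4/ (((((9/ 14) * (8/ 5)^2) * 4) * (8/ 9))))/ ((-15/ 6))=-35/ 128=-0.27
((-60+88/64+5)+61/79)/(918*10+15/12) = -33403/5802550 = -0.01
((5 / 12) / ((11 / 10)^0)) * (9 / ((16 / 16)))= 3.75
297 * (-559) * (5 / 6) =-276705 / 2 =-138352.50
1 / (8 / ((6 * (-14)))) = -21 / 2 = -10.50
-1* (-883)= 883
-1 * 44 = -44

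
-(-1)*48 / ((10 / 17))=408 / 5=81.60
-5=-5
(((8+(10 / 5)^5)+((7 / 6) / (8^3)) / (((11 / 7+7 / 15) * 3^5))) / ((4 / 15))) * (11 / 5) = 23430023815 / 71000064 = 330.00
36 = 36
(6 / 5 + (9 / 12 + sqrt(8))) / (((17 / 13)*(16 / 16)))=507 / 340 + 26*sqrt(2) / 17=3.65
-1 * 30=-30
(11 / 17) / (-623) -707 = -7487848 / 10591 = -707.00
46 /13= 3.54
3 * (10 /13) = 30 /13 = 2.31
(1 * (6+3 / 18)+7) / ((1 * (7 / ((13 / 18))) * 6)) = 1027 / 4536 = 0.23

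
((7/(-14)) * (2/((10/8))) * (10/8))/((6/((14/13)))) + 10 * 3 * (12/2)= 7013/39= 179.82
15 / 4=3.75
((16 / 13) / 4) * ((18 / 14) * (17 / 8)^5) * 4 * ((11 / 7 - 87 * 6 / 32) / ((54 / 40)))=-901609195 / 1204224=-748.71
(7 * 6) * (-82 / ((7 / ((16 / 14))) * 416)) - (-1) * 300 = 27177 / 91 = 298.65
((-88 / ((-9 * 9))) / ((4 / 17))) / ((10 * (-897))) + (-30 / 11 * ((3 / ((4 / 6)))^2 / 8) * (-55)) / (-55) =-441424187 / 63938160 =-6.90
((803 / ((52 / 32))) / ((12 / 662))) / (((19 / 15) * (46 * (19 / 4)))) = 10631720 / 107939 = 98.50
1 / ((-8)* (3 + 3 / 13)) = -13 / 336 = -0.04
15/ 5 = 3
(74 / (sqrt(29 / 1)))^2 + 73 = 7593 / 29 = 261.83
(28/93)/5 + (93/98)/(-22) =17123/1002540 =0.02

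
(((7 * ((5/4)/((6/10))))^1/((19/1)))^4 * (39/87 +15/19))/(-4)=-0.11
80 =80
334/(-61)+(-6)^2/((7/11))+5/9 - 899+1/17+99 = -48886508/65331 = -748.29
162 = 162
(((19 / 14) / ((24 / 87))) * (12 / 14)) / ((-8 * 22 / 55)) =-8265 / 6272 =-1.32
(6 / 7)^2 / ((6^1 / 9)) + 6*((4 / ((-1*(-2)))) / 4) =201 / 49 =4.10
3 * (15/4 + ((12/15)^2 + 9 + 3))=4917/100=49.17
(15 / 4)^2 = 225 / 16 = 14.06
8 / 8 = 1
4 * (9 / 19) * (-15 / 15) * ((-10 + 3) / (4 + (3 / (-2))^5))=-8064 / 2185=-3.69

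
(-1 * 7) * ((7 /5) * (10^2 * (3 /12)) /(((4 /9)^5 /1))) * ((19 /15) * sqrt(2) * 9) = -164923857 * sqrt(2) /1024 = -227771.05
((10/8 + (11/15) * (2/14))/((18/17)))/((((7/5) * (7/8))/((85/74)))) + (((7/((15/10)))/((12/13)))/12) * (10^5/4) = 7218828455/685314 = 10533.61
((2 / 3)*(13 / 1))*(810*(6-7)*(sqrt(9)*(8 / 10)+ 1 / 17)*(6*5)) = -8803080 / 17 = -517828.24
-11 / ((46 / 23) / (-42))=231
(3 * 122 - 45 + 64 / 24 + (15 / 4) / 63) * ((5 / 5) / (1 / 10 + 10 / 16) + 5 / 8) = 4214915 / 6496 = 648.85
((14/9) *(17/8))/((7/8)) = 34/9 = 3.78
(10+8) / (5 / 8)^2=1152 / 25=46.08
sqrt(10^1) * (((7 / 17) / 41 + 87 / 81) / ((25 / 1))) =20402 * sqrt(10) / 470475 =0.14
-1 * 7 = -7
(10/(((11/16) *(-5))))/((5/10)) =-64/11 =-5.82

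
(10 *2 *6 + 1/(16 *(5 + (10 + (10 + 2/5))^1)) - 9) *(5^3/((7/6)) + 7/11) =1871897543/156464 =11963.76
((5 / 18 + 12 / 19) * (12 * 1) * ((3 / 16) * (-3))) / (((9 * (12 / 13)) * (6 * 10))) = -4043 / 328320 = -0.01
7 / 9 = 0.78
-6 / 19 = -0.32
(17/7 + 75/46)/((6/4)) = 1307/483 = 2.71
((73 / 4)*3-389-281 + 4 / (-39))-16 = -98491 / 156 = -631.35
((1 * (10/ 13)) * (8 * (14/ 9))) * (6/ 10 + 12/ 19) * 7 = 1568/ 19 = 82.53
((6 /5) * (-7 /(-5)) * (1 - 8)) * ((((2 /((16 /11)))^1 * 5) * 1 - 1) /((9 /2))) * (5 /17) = -2303 /510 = -4.52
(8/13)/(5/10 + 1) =0.41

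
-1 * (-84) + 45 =129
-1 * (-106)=106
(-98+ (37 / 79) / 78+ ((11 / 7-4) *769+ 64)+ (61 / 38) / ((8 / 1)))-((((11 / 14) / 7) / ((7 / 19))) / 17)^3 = -353069212835814228779 / 185692518371999184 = -1901.36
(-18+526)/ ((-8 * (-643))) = 127/ 1286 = 0.10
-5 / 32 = -0.16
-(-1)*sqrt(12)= 2*sqrt(3)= 3.46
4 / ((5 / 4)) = 16 / 5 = 3.20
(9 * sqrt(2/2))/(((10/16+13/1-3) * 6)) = 12/85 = 0.14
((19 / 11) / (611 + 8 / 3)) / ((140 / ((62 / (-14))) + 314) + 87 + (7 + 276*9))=1767 / 1795696672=0.00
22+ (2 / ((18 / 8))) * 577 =534.89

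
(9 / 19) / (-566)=-9 / 10754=-0.00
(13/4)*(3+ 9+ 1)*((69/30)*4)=3887/10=388.70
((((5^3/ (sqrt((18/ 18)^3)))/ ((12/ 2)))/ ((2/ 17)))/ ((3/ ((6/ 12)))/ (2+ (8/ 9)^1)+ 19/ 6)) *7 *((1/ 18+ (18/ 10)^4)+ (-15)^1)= -77391769/ 73620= -1051.23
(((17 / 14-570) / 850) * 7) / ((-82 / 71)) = 565373 / 139400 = 4.06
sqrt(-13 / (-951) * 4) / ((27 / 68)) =0.59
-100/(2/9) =-450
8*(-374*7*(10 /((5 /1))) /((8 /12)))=-62832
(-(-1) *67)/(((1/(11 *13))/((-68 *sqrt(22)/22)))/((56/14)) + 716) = 118456 *sqrt(22)/35254393427967 + 3298944636416/35254393427967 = 0.09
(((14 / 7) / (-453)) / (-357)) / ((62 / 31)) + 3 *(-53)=-25713638 / 161721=-159.00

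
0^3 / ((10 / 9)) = 0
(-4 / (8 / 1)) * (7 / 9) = -7 / 18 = -0.39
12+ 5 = 17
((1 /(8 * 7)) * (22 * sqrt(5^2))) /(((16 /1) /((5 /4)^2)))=1375 /7168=0.19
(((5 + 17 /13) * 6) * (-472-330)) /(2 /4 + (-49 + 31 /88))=630.41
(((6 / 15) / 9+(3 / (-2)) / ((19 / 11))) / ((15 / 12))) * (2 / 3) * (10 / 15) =-11272 / 38475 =-0.29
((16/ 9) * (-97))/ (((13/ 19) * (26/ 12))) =-58976/ 507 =-116.32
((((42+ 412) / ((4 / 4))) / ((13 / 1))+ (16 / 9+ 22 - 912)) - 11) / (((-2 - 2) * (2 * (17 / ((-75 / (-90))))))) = 505615 / 95472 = 5.30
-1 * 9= -9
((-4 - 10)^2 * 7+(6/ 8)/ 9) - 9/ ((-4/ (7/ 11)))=1373.52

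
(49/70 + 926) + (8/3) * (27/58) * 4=270183/290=931.67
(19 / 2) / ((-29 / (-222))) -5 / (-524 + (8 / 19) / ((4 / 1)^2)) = 41997809 / 577419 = 72.73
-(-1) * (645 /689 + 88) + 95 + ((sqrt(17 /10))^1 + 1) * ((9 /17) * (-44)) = 1881600 /11713 - 198 * sqrt(170) /85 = 130.27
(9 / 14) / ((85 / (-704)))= -3168 / 595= -5.32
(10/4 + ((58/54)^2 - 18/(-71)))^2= 163588700521/10715976324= 15.27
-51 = -51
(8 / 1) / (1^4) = 8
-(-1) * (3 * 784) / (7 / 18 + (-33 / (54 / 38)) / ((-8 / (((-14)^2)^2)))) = 672 / 31861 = 0.02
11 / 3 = 3.67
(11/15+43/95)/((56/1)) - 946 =-7548911/7980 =-945.98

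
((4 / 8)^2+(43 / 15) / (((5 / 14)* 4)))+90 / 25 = 1757 / 300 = 5.86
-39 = -39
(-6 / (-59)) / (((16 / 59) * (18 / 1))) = 1 / 48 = 0.02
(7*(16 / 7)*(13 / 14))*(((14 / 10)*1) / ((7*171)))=104 / 5985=0.02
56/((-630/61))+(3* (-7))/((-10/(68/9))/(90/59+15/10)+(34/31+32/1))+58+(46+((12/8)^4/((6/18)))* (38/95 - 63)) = -83840591335/98311824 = -852.80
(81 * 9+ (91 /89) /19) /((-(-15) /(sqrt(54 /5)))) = 246566 * sqrt(30) /8455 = 159.73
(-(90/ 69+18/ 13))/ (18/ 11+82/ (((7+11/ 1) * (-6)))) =-477576/ 155779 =-3.07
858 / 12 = 143 / 2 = 71.50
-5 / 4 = -1.25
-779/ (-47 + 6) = 19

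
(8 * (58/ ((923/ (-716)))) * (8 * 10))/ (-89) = 26577920/ 82147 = 323.54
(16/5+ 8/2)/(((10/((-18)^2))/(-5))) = -5832/5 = -1166.40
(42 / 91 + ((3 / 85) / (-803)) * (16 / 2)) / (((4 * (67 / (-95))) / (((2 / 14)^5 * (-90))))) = 174940695 / 199835582947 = 0.00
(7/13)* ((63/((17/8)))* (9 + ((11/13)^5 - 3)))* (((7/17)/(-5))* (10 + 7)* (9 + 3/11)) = -353964162384/265474495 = -1333.33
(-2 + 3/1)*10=10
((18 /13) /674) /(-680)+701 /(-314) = -1044168953 /467715560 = -2.23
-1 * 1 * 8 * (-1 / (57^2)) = 8 / 3249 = 0.00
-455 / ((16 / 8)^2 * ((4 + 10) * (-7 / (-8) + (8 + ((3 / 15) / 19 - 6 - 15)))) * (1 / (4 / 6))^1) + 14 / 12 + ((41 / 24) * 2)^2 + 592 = 267498293 / 441936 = 605.29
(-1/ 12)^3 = -1/ 1728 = -0.00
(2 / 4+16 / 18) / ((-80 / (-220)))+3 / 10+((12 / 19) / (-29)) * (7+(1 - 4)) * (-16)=1093613 / 198360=5.51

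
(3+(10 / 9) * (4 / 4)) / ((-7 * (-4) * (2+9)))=37 / 2772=0.01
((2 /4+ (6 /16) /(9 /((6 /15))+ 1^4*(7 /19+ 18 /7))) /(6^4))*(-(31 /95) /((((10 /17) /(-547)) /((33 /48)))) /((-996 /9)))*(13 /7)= -0.00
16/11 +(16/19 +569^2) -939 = 67470278/209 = 322824.30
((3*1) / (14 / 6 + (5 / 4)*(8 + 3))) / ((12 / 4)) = 12 / 193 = 0.06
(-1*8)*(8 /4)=-16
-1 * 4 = -4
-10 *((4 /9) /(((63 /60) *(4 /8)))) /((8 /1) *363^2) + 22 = 547895302 /24904341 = 22.00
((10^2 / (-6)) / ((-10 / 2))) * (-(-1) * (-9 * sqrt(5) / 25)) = -6 * sqrt(5) / 5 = -2.68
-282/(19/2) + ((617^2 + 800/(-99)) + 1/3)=716005600/1881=380651.57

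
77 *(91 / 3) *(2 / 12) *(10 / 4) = 35035 / 36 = 973.19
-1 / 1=-1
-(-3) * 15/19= 45/19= 2.37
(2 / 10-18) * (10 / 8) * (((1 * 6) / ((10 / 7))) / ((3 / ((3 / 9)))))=-623 / 60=-10.38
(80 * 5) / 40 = 10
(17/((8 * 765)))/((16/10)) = 1/576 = 0.00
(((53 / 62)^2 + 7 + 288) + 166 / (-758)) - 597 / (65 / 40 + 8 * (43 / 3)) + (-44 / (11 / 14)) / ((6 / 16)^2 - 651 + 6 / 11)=77245419876946495 / 265937814329148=290.46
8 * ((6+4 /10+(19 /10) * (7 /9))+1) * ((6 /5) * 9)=19176 /25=767.04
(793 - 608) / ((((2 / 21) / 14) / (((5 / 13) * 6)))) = 62757.69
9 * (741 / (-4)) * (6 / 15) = -6669 / 10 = -666.90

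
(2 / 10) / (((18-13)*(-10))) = -1 / 250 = -0.00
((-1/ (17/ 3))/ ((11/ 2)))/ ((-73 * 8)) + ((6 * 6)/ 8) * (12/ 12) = 245721/ 54604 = 4.50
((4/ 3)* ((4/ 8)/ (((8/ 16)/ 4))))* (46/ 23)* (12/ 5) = 25.60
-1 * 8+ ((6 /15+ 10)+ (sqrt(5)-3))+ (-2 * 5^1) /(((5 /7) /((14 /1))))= -983 /5+ sqrt(5)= -194.36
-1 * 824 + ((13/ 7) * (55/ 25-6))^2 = -948391/ 1225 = -774.20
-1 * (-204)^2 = -41616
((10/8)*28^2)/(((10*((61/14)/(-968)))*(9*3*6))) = -664048/4941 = -134.40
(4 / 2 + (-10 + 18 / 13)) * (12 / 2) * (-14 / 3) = 2408 / 13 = 185.23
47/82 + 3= 293/82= 3.57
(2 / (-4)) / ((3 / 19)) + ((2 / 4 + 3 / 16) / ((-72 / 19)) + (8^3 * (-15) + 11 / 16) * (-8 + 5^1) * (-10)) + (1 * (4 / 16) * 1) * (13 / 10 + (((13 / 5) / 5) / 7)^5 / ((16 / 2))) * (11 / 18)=-43560439750357065929 / 189078750000000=-230382.52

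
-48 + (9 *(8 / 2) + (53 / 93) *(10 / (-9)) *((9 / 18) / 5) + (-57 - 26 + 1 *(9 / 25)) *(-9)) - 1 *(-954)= 35273203 / 20925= 1685.70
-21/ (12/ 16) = -28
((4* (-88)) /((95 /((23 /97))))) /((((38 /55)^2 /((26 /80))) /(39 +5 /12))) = -188239337 /7983876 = -23.58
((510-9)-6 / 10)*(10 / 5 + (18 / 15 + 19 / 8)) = 278973 / 100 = 2789.73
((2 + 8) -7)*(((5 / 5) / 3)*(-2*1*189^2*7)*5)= -2500470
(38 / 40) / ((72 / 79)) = 1.04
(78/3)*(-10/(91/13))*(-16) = 4160/7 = 594.29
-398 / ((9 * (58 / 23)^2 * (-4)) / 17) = 1789607 / 60552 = 29.55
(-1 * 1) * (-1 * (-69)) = -69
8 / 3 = 2.67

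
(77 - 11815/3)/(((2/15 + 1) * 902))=-28960/7667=-3.78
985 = 985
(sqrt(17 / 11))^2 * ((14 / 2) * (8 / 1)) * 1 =86.55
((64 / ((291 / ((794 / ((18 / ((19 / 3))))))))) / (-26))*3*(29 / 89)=-6999904 / 3030183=-2.31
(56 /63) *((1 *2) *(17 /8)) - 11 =-65 /9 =-7.22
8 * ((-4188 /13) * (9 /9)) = -33504 /13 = -2577.23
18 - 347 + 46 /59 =-19365 /59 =-328.22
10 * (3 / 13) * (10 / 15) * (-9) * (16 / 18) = -160 / 13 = -12.31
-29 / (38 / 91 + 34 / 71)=-187369 / 5792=-32.35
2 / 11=0.18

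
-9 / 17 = -0.53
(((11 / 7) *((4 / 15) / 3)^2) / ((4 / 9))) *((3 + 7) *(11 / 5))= 968 / 1575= 0.61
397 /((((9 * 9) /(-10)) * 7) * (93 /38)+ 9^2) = -150860 /21951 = -6.87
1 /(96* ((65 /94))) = 0.02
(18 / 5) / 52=9 / 130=0.07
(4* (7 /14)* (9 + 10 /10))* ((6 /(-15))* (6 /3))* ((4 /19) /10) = -32 /95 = -0.34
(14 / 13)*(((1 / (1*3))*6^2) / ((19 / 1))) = 168 / 247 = 0.68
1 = 1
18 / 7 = 2.57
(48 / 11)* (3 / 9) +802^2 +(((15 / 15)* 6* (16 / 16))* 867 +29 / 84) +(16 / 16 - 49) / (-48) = 599129731 / 924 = 648408.80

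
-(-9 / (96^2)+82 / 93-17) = 1535069 / 95232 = 16.12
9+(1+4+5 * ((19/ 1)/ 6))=179/ 6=29.83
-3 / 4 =-0.75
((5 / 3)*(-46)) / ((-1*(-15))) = -5.11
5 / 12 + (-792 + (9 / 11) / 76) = -496316 / 627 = -791.57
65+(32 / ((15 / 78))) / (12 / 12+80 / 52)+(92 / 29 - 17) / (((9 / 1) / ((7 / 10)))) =3717257 / 28710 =129.48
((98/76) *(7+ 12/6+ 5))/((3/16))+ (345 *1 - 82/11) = 272009/627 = 433.83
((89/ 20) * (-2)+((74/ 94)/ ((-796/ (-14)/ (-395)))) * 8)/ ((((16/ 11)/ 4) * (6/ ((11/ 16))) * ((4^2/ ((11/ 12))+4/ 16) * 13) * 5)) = -2184888409/ 151548529600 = -0.01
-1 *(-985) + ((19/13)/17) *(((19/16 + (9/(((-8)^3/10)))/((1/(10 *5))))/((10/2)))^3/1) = 57047314460977/57933824000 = 984.70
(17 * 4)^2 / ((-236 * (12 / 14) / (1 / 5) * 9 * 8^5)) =-2023 / 130498560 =-0.00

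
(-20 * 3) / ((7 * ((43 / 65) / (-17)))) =66300 / 301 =220.27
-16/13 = -1.23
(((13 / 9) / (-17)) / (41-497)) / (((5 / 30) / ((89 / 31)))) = 1157 / 360468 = 0.00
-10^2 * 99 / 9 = -1100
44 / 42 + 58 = 1240 / 21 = 59.05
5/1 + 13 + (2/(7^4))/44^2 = 18.00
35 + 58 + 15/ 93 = 2888/ 31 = 93.16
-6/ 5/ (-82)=3/ 205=0.01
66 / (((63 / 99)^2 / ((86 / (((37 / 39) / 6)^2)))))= 37606201776 / 67081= 560608.84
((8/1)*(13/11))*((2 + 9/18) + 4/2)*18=8424/11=765.82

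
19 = 19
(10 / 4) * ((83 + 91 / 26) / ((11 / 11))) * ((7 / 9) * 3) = 6055 / 12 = 504.58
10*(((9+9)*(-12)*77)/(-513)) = 6160/19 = 324.21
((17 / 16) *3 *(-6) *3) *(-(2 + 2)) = 459 / 2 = 229.50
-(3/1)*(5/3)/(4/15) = -75/4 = -18.75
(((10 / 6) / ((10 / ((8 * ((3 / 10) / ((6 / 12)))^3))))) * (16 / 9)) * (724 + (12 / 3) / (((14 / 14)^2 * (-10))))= 231552 / 625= 370.48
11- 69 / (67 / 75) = -4438 / 67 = -66.24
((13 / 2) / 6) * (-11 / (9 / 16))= -572 / 27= -21.19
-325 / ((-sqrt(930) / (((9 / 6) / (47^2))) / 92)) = 0.67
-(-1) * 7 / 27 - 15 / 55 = -4 / 297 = -0.01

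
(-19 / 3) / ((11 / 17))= -323 / 33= -9.79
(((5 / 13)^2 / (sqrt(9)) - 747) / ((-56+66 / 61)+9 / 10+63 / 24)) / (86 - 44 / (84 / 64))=3234132160 / 11677029481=0.28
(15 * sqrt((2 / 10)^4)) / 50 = 3 / 250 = 0.01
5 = 5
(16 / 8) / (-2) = -1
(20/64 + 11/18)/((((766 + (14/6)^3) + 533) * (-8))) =-21/238592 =-0.00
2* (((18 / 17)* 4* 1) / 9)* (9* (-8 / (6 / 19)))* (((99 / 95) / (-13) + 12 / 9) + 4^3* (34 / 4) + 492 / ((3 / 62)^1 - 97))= -769931678272 / 6642155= -115915.95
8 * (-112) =-896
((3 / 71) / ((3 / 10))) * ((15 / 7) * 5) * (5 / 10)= 0.75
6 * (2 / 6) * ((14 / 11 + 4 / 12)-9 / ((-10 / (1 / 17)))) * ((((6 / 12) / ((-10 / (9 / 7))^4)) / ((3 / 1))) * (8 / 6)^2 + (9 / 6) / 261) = 7081538081 / 366205021875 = 0.02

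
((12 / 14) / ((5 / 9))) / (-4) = -27 / 70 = -0.39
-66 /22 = -3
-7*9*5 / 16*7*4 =-2205 / 4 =-551.25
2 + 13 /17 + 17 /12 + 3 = 1465 /204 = 7.18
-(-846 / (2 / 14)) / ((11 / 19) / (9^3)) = 82025622 / 11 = 7456874.73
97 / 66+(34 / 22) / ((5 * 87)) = 14099 / 9570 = 1.47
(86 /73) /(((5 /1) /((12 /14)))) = 516 /2555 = 0.20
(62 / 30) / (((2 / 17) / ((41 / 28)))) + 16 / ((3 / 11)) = 23629 / 280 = 84.39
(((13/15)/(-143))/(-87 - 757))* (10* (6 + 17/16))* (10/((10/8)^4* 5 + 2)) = 9040/25324431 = 0.00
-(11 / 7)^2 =-121 / 49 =-2.47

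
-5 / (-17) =5 / 17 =0.29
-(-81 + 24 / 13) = 1029 / 13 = 79.15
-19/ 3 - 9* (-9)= 224/ 3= 74.67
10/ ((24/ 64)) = 80/ 3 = 26.67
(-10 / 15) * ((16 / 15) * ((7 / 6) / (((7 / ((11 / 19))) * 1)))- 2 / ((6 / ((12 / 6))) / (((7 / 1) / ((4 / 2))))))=3814 / 2565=1.49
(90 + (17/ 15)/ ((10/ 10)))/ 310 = 1367/ 4650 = 0.29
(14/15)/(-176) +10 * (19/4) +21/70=63089/1320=47.79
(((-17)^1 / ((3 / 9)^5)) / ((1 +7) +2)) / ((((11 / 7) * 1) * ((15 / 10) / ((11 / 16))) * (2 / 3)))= -28917 / 160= -180.73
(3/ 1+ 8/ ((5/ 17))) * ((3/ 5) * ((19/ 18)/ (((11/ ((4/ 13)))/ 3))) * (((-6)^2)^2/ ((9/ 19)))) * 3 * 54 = 2543265216/ 3575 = 711402.86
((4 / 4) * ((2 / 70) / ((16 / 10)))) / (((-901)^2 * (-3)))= -1 / 136382568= -0.00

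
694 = 694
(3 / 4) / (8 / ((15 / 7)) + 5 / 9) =0.17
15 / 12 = 5 / 4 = 1.25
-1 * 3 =-3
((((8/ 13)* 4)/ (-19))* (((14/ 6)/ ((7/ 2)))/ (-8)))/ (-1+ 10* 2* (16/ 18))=24/ 37297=0.00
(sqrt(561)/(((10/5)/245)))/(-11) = -245 * sqrt(561)/22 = -263.77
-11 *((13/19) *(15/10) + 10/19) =-649/38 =-17.08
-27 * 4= -108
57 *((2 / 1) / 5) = 114 / 5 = 22.80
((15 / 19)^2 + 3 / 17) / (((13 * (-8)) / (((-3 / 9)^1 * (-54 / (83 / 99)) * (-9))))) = 9839313 / 6621823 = 1.49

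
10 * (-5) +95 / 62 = -3005 / 62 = -48.47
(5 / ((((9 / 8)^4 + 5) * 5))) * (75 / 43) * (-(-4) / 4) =307200 / 1162763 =0.26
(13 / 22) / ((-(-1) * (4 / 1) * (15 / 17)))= 221 / 1320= 0.17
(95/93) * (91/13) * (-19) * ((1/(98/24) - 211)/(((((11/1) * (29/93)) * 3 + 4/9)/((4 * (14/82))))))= 44736564/24559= 1821.60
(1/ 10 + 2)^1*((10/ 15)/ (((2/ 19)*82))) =133/ 820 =0.16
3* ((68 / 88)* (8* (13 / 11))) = 21.92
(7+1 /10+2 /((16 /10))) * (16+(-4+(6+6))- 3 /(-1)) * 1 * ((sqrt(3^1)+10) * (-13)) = -58617 /2- 58617 * sqrt(3) /20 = -34384.88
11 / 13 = 0.85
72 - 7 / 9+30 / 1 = 911 / 9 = 101.22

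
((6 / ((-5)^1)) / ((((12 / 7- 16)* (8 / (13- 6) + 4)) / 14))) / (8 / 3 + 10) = 343 / 19000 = 0.02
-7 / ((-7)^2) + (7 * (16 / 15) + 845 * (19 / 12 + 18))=6953201 / 420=16555.24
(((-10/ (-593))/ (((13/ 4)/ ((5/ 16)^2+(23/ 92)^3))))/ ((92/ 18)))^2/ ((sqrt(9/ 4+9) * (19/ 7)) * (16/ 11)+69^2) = 10097235225/ 3634862470236582547456-830508525 * sqrt(5)/ 240355280844394020950528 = 0.00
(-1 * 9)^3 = -729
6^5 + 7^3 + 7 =8126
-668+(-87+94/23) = -17271/23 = -750.91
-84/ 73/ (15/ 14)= -392/ 365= -1.07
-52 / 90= -0.58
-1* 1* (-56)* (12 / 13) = 672 / 13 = 51.69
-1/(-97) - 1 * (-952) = 92345/97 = 952.01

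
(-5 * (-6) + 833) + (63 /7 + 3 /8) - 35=837.38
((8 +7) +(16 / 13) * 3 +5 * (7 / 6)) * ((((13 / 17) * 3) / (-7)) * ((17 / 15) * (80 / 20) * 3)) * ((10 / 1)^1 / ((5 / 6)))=-45912 / 35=-1311.77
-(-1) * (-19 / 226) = -19 / 226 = -0.08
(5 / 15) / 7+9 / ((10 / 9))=1711 / 210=8.15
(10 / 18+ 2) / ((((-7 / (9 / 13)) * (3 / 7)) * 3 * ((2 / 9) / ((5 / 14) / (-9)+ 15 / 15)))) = -2783 / 3276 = -0.85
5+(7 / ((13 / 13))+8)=20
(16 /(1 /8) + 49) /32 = 177 /32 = 5.53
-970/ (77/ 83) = -80510/ 77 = -1045.58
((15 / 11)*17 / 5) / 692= 51 / 7612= 0.01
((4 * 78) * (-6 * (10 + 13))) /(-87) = 14352 /29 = 494.90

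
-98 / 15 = -6.53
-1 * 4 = -4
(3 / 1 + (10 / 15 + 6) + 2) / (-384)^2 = 35 / 442368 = 0.00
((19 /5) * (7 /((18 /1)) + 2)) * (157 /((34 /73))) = 9363637 /3060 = 3060.01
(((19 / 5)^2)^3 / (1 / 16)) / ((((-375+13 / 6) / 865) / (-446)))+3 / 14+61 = 4878680410815737 / 97868750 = 49849215.51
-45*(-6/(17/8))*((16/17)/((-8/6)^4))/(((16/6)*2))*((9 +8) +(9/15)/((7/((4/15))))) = 120.77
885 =885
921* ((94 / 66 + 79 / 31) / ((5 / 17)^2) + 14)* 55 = 470491622 / 155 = 3035429.82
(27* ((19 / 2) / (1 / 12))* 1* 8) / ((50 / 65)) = 160056 / 5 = 32011.20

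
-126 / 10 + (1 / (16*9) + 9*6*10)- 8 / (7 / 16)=2565971 / 5040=509.12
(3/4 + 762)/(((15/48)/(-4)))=-48816/5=-9763.20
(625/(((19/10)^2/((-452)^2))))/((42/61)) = 389454500000/7581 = 51372444.27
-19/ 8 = -2.38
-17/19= -0.89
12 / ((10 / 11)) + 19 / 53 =3593 / 265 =13.56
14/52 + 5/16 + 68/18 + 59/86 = 406147/80496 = 5.05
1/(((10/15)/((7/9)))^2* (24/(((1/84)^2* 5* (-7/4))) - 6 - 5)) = -245/3485628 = -0.00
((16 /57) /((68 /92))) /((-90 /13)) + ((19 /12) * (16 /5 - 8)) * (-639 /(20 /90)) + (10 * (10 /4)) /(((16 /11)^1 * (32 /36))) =122083289671 /5581440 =21873.08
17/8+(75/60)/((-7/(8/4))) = 99/56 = 1.77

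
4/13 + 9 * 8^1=940/13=72.31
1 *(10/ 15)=2/ 3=0.67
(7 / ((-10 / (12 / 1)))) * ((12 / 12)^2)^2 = -42 / 5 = -8.40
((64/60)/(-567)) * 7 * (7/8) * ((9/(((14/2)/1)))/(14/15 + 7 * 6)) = -1/2898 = -0.00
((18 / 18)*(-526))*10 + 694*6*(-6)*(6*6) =-904684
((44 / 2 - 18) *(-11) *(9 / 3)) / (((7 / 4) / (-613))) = 323664 / 7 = 46237.71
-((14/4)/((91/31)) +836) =-21767/26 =-837.19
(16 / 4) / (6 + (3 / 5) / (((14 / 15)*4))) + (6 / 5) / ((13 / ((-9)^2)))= 36446 / 4485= 8.13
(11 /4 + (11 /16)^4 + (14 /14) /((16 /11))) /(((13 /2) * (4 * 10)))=239921 /17039360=0.01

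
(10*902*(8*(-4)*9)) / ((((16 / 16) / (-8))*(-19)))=-20782080 / 19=-1093793.68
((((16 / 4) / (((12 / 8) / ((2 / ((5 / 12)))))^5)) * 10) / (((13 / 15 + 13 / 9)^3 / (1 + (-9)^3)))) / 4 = -167215104 / 845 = -197887.70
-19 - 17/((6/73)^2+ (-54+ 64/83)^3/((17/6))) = -19.00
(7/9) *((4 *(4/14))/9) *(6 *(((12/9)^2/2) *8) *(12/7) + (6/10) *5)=4264/567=7.52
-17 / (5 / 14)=-238 / 5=-47.60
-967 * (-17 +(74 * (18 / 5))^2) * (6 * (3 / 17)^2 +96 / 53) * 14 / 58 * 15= -1102444533783558 / 2220965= -496380867.68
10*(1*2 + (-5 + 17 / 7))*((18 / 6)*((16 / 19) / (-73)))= 1920 / 9709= 0.20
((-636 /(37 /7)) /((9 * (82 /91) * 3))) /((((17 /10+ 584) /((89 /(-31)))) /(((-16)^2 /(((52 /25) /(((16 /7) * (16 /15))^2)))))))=395690639360 /22310408259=17.74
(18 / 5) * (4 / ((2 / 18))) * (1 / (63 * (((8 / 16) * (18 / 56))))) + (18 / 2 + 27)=48.80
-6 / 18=-1 / 3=-0.33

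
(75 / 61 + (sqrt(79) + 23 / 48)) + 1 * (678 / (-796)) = 499301 / 582672 + sqrt(79) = 9.75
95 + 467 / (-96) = 8653 / 96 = 90.14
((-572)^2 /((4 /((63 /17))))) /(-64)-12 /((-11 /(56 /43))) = -609176967 /128656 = -4734.93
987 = 987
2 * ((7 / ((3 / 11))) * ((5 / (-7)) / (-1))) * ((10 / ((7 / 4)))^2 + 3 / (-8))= 1183.53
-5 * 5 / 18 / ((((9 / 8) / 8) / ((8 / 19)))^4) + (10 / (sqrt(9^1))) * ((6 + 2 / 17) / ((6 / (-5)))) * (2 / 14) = -104443315455400 / 915743642751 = -114.05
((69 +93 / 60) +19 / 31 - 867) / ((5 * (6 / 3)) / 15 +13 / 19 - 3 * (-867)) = -28124883 / 91967080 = -0.31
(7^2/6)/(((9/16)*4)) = 98/27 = 3.63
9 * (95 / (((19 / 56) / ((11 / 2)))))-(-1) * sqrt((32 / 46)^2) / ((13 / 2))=4144172 / 299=13860.11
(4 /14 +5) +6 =79 /7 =11.29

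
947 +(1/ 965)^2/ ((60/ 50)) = 947.00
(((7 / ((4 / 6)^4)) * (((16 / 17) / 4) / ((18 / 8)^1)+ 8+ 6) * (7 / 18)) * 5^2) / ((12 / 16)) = 1321775 / 204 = 6479.29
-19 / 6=-3.17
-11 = -11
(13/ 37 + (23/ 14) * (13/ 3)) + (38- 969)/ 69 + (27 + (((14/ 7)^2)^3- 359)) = -9794107/ 35742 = -274.02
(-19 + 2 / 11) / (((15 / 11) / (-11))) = 151.80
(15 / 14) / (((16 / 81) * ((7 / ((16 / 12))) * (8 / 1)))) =405 / 3136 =0.13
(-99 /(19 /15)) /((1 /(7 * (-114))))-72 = 62298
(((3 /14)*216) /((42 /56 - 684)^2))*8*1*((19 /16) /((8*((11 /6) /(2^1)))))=8208 /63903917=0.00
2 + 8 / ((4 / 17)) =36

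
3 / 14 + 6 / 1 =87 / 14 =6.21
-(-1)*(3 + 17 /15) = 62 /15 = 4.13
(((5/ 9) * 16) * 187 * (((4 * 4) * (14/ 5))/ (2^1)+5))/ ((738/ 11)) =2254472/ 3321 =678.85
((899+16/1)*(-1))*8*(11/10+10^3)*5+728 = -36639532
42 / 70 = 3 / 5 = 0.60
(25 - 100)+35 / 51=-3790 / 51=-74.31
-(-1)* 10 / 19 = 0.53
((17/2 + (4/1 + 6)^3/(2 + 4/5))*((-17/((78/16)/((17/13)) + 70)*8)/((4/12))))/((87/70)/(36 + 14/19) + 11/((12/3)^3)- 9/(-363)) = -1919176781998080/218625228631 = -8778.39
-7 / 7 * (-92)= 92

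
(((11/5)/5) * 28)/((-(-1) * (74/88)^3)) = 26236672/1266325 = 20.72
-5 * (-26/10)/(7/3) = 39/7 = 5.57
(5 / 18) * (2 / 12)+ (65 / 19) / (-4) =-415 / 513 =-0.81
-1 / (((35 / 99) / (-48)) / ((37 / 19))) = 175824 / 665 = 264.40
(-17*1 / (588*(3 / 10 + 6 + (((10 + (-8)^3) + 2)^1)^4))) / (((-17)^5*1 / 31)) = 155 / 15346983751546975962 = 0.00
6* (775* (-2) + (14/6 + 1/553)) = -5135152/553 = -9285.99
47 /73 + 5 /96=4877 /7008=0.70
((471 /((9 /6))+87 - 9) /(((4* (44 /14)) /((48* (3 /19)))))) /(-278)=-24696 /29051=-0.85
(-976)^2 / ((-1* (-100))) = 238144 / 25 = 9525.76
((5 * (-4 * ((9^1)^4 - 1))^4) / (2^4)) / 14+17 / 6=444453774950400119 / 42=10582232736914288.55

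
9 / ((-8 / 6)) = -27 / 4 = -6.75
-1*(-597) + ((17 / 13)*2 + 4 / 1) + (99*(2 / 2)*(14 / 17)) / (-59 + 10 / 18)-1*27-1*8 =32968551 / 58123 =567.22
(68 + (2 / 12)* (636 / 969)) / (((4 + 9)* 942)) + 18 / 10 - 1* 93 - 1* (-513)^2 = -7809859816292 / 29665935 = -263260.19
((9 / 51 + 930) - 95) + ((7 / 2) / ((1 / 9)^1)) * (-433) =-435347 / 34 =-12804.32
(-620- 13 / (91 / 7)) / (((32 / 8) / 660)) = -102465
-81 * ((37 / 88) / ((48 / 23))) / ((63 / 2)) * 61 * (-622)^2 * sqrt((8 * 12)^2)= -90375908958 / 77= -1173713103.35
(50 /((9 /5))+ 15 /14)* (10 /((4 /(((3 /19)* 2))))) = 18175 /798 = 22.78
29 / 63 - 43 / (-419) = 14860 / 26397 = 0.56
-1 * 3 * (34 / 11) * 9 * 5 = -4590 / 11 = -417.27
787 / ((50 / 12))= 4722 / 25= 188.88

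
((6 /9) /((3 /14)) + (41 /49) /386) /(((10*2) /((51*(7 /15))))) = 9009337 /2431800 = 3.70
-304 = -304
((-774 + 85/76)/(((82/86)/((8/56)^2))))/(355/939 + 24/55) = -130443753165/6422041724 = -20.31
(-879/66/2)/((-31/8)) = 586/341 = 1.72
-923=-923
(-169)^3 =-4826809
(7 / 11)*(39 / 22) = 273 / 242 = 1.13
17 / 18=0.94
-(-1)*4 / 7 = 4 / 7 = 0.57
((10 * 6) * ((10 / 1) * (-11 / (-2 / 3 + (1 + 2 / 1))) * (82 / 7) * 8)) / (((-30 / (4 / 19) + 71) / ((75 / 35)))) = 35424000 / 4459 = 7944.38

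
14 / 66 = 7 / 33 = 0.21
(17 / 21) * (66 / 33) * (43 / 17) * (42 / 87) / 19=172 / 1653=0.10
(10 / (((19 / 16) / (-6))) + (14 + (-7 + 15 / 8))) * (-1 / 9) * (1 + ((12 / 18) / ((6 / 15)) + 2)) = 44317 / 2052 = 21.60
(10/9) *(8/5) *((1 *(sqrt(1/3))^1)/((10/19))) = 152 *sqrt(3)/135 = 1.95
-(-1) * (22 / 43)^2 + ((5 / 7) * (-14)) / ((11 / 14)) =-253536 / 20339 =-12.47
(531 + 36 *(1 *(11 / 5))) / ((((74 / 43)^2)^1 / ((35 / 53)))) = 39489093 / 290228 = 136.06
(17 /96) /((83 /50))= 425 /3984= 0.11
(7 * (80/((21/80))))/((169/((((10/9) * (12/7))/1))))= 256000/10647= 24.04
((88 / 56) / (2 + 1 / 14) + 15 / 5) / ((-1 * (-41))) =109 / 1189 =0.09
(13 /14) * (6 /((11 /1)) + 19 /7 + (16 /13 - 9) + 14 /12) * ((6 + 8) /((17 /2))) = -1181 /231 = -5.11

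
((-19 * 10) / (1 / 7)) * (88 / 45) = -23408 / 9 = -2600.89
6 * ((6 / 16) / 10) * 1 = 9 / 40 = 0.22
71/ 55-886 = -48659/ 55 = -884.71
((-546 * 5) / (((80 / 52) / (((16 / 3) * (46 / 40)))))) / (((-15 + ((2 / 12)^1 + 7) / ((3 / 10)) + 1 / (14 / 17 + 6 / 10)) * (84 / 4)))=-54.03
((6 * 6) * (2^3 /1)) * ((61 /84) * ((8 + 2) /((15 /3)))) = 2928 /7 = 418.29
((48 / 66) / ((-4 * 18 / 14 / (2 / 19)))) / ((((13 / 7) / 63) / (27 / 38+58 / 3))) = -10.12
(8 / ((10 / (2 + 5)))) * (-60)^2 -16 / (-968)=2439362 / 121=20160.02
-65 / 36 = -1.81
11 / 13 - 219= -2836 / 13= -218.15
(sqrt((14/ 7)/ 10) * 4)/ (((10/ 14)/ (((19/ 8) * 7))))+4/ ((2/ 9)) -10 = 49.64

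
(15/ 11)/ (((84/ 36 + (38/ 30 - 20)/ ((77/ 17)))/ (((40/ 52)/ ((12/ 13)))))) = -875/ 1388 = -0.63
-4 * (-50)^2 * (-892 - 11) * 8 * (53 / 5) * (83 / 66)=10592792000 / 11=962981090.91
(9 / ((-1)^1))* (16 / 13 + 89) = -10557 / 13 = -812.08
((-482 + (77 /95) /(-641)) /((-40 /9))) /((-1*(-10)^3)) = 264163203 /2435800000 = 0.11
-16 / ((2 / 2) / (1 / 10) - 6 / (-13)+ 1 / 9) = -1872 / 1237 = -1.51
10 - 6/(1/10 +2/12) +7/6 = -34/3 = -11.33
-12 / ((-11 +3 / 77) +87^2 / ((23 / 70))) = -10626 / 20388749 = -0.00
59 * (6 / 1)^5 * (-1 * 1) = -458784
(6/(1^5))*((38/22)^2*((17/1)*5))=184110/121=1521.57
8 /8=1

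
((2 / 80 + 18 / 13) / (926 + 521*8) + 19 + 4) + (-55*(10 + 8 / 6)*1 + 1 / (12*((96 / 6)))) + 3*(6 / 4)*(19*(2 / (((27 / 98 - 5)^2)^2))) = -599.98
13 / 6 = 2.17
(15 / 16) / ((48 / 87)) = 435 / 256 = 1.70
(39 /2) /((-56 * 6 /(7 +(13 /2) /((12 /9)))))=-1235 /1792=-0.69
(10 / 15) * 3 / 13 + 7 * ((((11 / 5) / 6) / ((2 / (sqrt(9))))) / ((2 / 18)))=9049 / 260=34.80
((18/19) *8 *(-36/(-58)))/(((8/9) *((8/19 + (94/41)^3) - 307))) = -66991212/3728276047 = -0.02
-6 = -6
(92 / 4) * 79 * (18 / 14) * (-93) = -1520829 / 7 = -217261.29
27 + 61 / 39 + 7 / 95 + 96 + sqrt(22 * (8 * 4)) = 8 * sqrt(11) + 461783 / 3705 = 151.17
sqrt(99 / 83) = 3 * sqrt(913) / 83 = 1.09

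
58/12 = 29/6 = 4.83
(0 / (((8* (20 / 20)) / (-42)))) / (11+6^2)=0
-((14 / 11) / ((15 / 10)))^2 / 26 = -392 / 14157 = -0.03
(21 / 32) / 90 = 7 / 960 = 0.01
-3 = -3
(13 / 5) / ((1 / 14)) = 182 / 5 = 36.40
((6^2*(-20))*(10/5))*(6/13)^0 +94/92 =-66193/46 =-1438.98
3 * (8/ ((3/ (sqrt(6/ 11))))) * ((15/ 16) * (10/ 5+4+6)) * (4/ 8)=45 * sqrt(66)/ 11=33.23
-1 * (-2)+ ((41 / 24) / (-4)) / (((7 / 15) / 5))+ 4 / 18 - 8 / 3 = -10121 / 2016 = -5.02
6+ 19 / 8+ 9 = 139 / 8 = 17.38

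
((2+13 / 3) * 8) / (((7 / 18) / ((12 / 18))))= 608 / 7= 86.86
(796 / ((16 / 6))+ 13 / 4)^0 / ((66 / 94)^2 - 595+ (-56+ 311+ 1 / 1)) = -2209 / 747762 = -0.00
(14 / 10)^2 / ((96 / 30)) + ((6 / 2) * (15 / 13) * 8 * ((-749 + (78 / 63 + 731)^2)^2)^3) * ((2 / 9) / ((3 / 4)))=4436665613239265007546069696425068332429712748659870951 / 22950181835526319920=193317231429139057963619100000000000.00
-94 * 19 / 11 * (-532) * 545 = 517832840 / 11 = 47075712.73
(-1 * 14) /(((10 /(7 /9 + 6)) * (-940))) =427 /42300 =0.01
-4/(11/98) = -392/11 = -35.64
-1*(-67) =67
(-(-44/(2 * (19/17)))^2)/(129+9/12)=-559504/187359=-2.99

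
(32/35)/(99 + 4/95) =0.01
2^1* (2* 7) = 28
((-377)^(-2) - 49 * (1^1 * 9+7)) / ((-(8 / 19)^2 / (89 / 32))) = 3580106678415 / 291080192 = 12299.38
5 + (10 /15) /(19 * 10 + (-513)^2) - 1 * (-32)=29232851 /790077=37.00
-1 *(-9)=9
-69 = -69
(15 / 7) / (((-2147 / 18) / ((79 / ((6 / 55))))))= -13.01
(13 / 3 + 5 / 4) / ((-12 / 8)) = -67 / 18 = -3.72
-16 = -16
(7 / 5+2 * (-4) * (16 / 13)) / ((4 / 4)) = -549 / 65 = -8.45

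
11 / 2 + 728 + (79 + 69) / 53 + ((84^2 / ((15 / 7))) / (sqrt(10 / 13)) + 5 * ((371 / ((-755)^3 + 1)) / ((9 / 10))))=151150496807701 / 205285952898 + 8232 * sqrt(130) / 25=4490.66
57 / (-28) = -57 / 28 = -2.04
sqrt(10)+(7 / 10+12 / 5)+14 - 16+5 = sqrt(10)+61 / 10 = 9.26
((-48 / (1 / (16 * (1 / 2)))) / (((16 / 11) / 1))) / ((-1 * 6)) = 44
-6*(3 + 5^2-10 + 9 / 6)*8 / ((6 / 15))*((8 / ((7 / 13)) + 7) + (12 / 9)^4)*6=-7376200 / 21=-351247.62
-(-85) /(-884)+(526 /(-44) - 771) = -447905 /572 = -783.05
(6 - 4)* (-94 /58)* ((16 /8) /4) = -47 /29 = -1.62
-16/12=-4/3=-1.33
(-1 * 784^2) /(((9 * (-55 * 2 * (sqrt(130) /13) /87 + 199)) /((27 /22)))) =-18053371469952 /42861484567 - 802126080 * sqrt(130) /3896498597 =-423.55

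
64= 64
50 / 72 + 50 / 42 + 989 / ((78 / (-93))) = -3856859 / 3276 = -1177.31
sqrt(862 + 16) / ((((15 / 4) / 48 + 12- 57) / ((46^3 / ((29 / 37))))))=-10021376 * sqrt(878) / 3625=-81915.60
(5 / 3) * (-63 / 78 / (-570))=7 / 2964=0.00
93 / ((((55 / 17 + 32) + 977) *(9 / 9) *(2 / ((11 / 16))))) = 5797 / 183552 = 0.03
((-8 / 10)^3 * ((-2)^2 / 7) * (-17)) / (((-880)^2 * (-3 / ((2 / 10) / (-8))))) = 17 / 317625000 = 0.00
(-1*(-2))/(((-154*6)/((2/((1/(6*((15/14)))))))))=-15/539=-0.03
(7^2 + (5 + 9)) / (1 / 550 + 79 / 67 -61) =-2321550 / 2204333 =-1.05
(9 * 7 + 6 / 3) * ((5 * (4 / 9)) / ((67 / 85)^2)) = 232.48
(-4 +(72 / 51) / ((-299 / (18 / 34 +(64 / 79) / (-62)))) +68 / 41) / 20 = -5084181198 / 43382210495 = -0.12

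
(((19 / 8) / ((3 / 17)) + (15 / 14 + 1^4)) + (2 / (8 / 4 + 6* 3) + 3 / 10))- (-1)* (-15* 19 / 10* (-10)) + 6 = 257821 / 840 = 306.93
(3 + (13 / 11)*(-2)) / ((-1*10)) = -7 / 110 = -0.06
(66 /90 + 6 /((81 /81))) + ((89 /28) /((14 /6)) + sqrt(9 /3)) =sqrt(3) + 23801 /2940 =9.83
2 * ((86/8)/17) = 43/34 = 1.26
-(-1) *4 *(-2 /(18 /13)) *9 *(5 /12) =-65 /3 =-21.67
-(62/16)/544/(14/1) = -31/60928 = -0.00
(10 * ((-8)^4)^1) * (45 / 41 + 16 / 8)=5201920 / 41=126876.10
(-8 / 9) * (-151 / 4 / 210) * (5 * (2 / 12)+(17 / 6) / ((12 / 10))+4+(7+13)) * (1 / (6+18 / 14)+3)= 1182632 / 86751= 13.63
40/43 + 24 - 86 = -2626/43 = -61.07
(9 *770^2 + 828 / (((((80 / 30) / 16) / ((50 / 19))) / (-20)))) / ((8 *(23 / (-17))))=-409776075 / 874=-468851.34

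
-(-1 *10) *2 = 20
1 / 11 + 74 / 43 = 857 / 473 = 1.81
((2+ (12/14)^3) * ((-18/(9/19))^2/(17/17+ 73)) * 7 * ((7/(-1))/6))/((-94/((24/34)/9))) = 651244/1862469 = 0.35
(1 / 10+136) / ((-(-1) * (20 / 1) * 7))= 1361 / 1400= 0.97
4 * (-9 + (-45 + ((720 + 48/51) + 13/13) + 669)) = 90912/17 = 5347.76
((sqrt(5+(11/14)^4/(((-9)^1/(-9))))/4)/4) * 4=3 * sqrt(22969)/784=0.58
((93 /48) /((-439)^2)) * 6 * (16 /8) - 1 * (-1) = 770977 /770884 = 1.00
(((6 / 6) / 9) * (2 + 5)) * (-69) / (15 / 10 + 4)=-322 / 33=-9.76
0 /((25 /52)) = 0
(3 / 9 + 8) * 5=125 / 3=41.67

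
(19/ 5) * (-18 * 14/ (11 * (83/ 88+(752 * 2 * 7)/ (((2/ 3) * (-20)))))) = 38304/ 347009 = 0.11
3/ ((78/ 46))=23/ 13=1.77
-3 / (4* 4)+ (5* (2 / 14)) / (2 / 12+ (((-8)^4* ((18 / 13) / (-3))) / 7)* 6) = -532035 / 2830864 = -0.19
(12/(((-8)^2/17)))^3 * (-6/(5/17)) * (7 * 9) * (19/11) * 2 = -8097945597/56320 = -143784.55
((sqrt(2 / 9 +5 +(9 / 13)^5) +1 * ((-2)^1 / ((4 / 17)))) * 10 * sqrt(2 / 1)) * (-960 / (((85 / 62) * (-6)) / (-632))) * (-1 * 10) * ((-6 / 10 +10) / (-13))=-2357309440 * sqrt(116884378) / 1456611 +589327360 * sqrt(2) / 13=46613862.44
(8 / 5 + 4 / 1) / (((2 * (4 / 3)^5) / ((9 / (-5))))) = -1.20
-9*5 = -45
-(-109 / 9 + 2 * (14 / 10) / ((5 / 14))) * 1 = 961 / 225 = 4.27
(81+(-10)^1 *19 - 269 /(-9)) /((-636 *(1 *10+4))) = 89 /10017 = 0.01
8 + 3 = 11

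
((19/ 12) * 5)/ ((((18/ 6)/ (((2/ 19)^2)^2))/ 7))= 140/ 61731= 0.00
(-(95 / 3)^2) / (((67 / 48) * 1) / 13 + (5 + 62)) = -75088 / 5025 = -14.94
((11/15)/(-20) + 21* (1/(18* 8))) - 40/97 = -35293/116400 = -0.30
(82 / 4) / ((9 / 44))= 902 / 9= 100.22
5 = 5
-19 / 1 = -19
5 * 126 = 630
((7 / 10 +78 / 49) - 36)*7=-16517 / 70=-235.96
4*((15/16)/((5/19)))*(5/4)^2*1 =1425/64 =22.27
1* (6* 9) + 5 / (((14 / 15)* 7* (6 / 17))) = 11009 / 196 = 56.17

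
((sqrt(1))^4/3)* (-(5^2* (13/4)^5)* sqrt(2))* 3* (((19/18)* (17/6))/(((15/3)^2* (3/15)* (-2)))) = 599638195* sqrt(2)/221184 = 3833.99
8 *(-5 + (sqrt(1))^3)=-32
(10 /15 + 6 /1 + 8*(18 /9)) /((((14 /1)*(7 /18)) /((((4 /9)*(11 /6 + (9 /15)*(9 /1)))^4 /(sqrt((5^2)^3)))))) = 49234751552 /13839609375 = 3.56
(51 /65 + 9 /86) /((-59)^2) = 4971 /19458790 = 0.00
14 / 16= 7 / 8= 0.88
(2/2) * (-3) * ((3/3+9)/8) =-15/4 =-3.75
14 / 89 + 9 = 815 / 89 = 9.16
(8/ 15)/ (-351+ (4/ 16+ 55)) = -32/ 17745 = -0.00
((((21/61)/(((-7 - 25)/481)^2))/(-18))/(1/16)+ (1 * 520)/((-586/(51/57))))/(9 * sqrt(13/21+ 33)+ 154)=-4915378639171/9581243452800+ 9119440889 * sqrt(14826)/6387495635200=-0.34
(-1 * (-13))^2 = 169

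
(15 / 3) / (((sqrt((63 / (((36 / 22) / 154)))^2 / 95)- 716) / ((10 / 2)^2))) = -8502500 / 13549279- 741125 * sqrt(95) / 13549279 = -1.16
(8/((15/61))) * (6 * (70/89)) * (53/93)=724192/8277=87.49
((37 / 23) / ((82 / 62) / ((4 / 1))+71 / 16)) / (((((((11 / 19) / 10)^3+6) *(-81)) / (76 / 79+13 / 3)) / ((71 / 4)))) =-560810688532000 / 8595050655682953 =-0.07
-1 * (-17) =17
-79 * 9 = -711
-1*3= -3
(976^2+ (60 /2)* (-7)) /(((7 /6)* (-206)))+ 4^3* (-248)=-14300810 /721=-19834.69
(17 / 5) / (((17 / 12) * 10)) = 6 / 25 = 0.24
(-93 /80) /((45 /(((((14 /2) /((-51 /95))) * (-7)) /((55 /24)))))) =-28861 /28050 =-1.03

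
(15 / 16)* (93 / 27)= 155 / 48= 3.23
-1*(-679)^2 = -461041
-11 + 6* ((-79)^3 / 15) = -986133 / 5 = -197226.60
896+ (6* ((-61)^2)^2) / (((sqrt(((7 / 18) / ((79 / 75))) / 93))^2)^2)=161433317211985304 / 30625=5271291990595.44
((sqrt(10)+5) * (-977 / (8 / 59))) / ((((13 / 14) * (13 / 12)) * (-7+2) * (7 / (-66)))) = -11413314 / 169-11413314 * sqrt(10) / 845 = -110246.91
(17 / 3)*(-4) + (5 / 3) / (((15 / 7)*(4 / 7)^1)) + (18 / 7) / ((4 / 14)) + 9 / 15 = -2107 / 180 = -11.71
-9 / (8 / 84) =-189 / 2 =-94.50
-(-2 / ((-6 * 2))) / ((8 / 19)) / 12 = -19 / 576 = -0.03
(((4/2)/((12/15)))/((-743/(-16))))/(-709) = -40/526787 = -0.00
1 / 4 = 0.25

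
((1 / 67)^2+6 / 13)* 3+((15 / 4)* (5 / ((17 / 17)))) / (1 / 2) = 4538457 / 116714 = 38.89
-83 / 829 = -0.10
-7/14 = -1/2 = -0.50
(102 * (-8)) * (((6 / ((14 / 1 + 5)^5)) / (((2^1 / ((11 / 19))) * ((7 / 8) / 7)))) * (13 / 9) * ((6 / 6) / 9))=-311168 / 423412929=-0.00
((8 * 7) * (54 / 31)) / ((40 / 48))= 18144 / 155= 117.06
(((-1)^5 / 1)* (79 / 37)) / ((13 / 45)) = -3555 / 481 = -7.39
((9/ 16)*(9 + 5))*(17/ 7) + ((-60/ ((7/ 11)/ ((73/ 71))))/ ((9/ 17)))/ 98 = 10085947/ 584472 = 17.26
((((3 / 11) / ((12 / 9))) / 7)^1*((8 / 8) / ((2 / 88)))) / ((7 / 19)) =171 / 49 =3.49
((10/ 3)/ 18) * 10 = 1.85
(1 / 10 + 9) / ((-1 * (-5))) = 91 / 50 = 1.82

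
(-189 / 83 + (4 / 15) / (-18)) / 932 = -25681 / 10443060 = -0.00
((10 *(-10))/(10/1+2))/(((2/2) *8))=-25/24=-1.04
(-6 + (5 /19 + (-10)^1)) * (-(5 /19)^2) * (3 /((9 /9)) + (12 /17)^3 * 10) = 7.10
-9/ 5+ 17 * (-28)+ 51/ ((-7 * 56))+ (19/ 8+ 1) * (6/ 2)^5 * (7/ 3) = 1406981/ 980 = 1435.69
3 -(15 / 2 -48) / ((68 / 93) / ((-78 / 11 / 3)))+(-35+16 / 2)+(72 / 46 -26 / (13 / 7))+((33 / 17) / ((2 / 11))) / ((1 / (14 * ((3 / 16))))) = -9588145 / 68816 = -139.33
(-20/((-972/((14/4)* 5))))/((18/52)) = 2275/2187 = 1.04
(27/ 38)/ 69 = 9/ 874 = 0.01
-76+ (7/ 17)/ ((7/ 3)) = -1289/ 17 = -75.82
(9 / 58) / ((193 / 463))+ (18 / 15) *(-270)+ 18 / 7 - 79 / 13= -327.13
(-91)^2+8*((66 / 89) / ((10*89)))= 327969269 / 39605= 8281.01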